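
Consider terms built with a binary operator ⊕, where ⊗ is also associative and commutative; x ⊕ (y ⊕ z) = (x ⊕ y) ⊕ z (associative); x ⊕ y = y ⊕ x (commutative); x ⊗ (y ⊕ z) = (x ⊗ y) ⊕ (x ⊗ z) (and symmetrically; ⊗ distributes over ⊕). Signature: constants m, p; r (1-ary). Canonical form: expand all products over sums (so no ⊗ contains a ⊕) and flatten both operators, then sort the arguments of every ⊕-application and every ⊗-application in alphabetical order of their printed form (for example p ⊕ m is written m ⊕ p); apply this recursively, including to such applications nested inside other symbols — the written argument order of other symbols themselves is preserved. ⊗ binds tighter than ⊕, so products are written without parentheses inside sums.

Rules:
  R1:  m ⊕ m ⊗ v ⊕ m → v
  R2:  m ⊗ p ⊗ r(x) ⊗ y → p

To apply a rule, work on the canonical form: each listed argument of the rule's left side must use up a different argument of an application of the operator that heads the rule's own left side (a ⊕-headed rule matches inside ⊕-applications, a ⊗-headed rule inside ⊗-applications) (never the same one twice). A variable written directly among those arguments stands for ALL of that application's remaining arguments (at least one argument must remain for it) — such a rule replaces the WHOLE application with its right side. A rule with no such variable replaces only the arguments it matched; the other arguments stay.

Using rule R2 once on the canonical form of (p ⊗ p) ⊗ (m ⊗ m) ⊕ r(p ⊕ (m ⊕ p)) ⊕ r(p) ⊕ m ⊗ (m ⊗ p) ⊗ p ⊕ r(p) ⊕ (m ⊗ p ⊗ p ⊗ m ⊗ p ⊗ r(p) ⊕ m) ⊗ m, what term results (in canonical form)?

Canonical form:  m ⊗ m ⊕ m ⊗ m ⊗ m ⊗ p ⊗ p ⊗ p ⊗ r(p) ⊕ m ⊗ m ⊗ p ⊗ p ⊕ m ⊗ m ⊗ p ⊗ p ⊕ r(m ⊕ p ⊕ p) ⊕ r(p) ⊕ r(p)
R2 matches:  uses m, p, r(p);  x := p, y := m ⊗ m ⊗ p ⊗ p
The extension variable absorbs all remaining arguments, so the whole application is rewritten.
New term:  m ⊗ m ⊕ m ⊗ m ⊗ p ⊗ p ⊕ m ⊗ m ⊗ p ⊗ p ⊕ p ⊕ r(m ⊕ p ⊕ p) ⊕ r(p) ⊕ r(p)

Answer: m ⊗ m ⊕ m ⊗ m ⊗ p ⊗ p ⊕ m ⊗ m ⊗ p ⊗ p ⊕ p ⊕ r(m ⊕ p ⊕ p) ⊕ r(p) ⊕ r(p)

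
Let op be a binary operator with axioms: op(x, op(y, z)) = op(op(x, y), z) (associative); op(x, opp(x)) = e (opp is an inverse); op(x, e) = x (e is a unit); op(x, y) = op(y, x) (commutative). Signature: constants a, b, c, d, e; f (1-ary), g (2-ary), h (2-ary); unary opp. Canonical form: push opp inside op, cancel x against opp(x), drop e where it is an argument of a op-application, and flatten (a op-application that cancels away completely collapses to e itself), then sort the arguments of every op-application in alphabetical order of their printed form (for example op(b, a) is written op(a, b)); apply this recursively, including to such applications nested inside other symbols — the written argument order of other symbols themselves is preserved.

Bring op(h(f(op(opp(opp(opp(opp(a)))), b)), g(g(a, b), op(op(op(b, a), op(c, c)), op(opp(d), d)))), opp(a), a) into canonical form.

Push opp inside:  distribute opp over op and collapse double opp
Cancel:  a cancels
Collect:  h(f(op(a, b)), g(g(a, b), op(a, b, c, c)))

Answer: h(f(op(a, b)), g(g(a, b), op(a, b, c, c)))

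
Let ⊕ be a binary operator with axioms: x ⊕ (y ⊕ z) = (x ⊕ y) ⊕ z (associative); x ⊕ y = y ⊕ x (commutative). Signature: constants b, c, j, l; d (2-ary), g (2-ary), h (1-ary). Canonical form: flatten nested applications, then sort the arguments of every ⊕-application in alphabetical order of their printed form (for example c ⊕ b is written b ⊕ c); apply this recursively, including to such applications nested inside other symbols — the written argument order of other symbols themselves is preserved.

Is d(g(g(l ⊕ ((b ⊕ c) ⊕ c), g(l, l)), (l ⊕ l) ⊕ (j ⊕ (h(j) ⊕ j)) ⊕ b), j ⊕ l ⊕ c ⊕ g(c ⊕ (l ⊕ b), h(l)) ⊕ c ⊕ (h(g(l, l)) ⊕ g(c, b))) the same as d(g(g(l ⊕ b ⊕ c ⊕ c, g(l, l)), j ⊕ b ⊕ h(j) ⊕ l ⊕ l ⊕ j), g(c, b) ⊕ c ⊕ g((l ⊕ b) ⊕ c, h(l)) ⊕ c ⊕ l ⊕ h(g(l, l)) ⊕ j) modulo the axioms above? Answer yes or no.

Left:  d(g(g(l ⊕ ((b ⊕ c) ⊕ c), g(l, l)), (l ⊕ l) ⊕ (j ⊕ (h(j) ⊕ j)) ⊕ b), j ⊕ l ⊕ c ⊕ g(c ⊕ (l ⊕ b), h(l)) ⊕ c ⊕ (h(g(l, l)) ⊕ g(c, b)))
  Work inside:  j ⊕ l ⊕ c ⊕ g(c ⊕ (l ⊕ b), h(l)) ⊕ c ⊕ (h(g(l, l)) ⊕ g(c, b))
  Merge nested applications:  j ⊕ l ⊕ c ⊕ g(c ⊕ (l ⊕ b), h(l)) ⊕ c ⊕ h(g(l, l)) ⊕ g(c, b)
  Inside:  g(c ⊕ (l ⊕ b), h(l))  →  g(b ⊕ c ⊕ l, h(l))
  Order the arguments:  c ⊕ c ⊕ g(b ⊕ c ⊕ l, h(l)) ⊕ g(c, b) ⊕ h(g(l, l)) ⊕ j ⊕ l
  Rebuild:  d(g(g(b ⊕ c ⊕ c ⊕ l, g(l, l)), b ⊕ h(j) ⊕ j ⊕ j ⊕ l ⊕ l), c ⊕ c ⊕ g(b ⊕ c ⊕ l, h(l)) ⊕ g(c, b) ⊕ h(g(l, l)) ⊕ j ⊕ l)
Right:  d(g(g(l ⊕ b ⊕ c ⊕ c, g(l, l)), j ⊕ b ⊕ h(j) ⊕ l ⊕ l ⊕ j), g(c, b) ⊕ c ⊕ g((l ⊕ b) ⊕ c, h(l)) ⊕ c ⊕ l ⊕ h(g(l, l)) ⊕ j)
  Work inside:  g(c, b) ⊕ c ⊕ g((l ⊕ b) ⊕ c, h(l)) ⊕ c ⊕ l ⊕ h(g(l, l)) ⊕ j
  Canonicalize subterm:  g((l ⊕ b) ⊕ c, h(l))  →  g(b ⊕ c ⊕ l, h(l))
  Sort arguments:  c ⊕ c ⊕ g(b ⊕ c ⊕ l, h(l)) ⊕ g(c, b) ⊕ h(g(l, l)) ⊕ j ⊕ l
  Reassemble:  d(g(g(b ⊕ c ⊕ c ⊕ l, g(l, l)), b ⊕ h(j) ⊕ j ⊕ j ⊕ l ⊕ l), c ⊕ c ⊕ g(b ⊕ c ⊕ l, h(l)) ⊕ g(c, b) ⊕ h(g(l, l)) ⊕ j ⊕ l)

Answer: yes — both canonical forms are d(g(g(b ⊕ c ⊕ c ⊕ l, g(l, l)), b ⊕ h(j) ⊕ j ⊕ j ⊕ l ⊕ l), c ⊕ c ⊕ g(b ⊕ c ⊕ l, h(l)) ⊕ g(c, b) ⊕ h(g(l, l)) ⊕ j ⊕ l)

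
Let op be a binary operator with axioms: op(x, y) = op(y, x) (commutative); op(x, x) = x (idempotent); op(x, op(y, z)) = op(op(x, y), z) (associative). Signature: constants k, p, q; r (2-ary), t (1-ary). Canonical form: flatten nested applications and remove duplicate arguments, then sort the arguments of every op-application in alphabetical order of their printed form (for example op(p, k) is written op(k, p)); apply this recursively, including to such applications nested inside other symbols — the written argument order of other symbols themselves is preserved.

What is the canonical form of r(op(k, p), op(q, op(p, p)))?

Work inside:  op(q, op(p, p))
Un-nest:  op(q, p, p)
Deduplicate:  drop duplicate p
Sort:  op(p, q)
Reassemble:  r(op(k, p), op(p, q))

Answer: r(op(k, p), op(p, q))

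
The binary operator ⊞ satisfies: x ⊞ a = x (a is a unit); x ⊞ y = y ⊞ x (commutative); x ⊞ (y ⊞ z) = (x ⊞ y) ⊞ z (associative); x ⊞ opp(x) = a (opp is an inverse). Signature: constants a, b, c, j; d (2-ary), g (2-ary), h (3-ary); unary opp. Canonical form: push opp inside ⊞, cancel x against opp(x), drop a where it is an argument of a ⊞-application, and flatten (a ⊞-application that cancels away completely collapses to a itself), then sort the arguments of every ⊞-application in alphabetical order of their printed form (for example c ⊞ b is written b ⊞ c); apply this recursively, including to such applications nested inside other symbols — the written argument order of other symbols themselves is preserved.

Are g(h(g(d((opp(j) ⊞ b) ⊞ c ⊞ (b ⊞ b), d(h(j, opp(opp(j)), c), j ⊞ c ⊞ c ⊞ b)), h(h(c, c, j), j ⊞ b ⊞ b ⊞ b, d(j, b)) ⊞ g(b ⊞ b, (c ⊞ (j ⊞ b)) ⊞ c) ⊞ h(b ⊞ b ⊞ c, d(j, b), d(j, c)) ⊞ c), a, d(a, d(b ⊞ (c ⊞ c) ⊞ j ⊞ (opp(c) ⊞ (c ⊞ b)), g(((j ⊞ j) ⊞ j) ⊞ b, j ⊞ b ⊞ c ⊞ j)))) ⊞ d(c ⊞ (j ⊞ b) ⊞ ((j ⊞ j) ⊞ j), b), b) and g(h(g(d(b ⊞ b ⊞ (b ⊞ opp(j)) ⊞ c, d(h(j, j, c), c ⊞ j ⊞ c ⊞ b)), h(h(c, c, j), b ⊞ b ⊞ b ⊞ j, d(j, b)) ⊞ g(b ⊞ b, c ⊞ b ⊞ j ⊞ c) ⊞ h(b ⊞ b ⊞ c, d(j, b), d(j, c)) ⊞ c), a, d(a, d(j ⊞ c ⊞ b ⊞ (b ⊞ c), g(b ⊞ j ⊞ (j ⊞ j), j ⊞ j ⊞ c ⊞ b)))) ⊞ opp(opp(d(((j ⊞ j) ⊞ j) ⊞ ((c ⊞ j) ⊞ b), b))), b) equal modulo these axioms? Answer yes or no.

Left:  g(h(g(d((opp(j) ⊞ b) ⊞ c ⊞ (b ⊞ b), d(h(j, opp(opp(j)), c), j ⊞ c ⊞ c ⊞ b)), h(h(c, c, j), j ⊞ b ⊞ b ⊞ b, d(j, b)) ⊞ g(b ⊞ b, (c ⊞ (j ⊞ b)) ⊞ c) ⊞ h(b ⊞ b ⊞ c, d(j, b), d(j, c)) ⊞ c), a, d(a, d(b ⊞ (c ⊞ c) ⊞ j ⊞ (opp(c) ⊞ (c ⊞ b)), g(((j ⊞ j) ⊞ j) ⊞ b, j ⊞ b ⊞ c ⊞ j)))) ⊞ d(c ⊞ (j ⊞ b) ⊞ ((j ⊞ j) ⊞ j), b), b)
  Descend into:  h(g(d((opp(j) ⊞ b) ⊞ c ⊞ (b ⊞ b), d(h(j, opp(opp(j)), c), j ⊞ c ⊞ c ⊞ b)), h(h(c, c, j), j ⊞ b ⊞ b ⊞ b, d(j, b)) ⊞ g(b ⊞ b, (c ⊞ (j ⊞ b)) ⊞ c) ⊞ h(b ⊞ b ⊞ c, d(j, b), d(j, c)) ⊞ c), a, d(a, d(b ⊞ (c ⊞ c) ⊞ j ⊞ (opp(c) ⊞ (c ⊞ b)), g(((j ⊞ j) ⊞ j) ⊞ b, j ⊞ b ⊞ c ⊞ j)))) ⊞ d(c ⊞ (j ⊞ b) ⊞ ((j ⊞ j) ⊞ j), b)
  Push opp inside:  distribute opp over ⊞ and collapse double opp
  Collect terms:  h(g(d(b ⊞ b ⊞ b ⊞ c ⊞ opp(j), d(h(j, j, c), b ⊞ c ⊞ c ⊞ j)), c ⊞ g(b ⊞ b, b ⊞ c ⊞ c ⊞ j) ⊞ h(b ⊞ b ⊞ c, d(j, b), d(j, c)) ⊞ h(h(c, c, j), b ⊞ b ⊞ b ⊞ j, d(j, b))), a, d(a, d(b ⊞ b ⊞ c ⊞ c ⊞ j, g(b ⊞ j ⊞ j ⊞ j, b ⊞ c ⊞ j ⊞ j)))) ⊞ d(b ⊞ c ⊞ j ⊞ j ⊞ j ⊞ j, b)
  Sort arguments:  d(b ⊞ c ⊞ j ⊞ j ⊞ j ⊞ j, b) ⊞ h(g(d(b ⊞ b ⊞ b ⊞ c ⊞ opp(j), d(h(j, j, c), b ⊞ c ⊞ c ⊞ j)), c ⊞ g(b ⊞ b, b ⊞ c ⊞ c ⊞ j) ⊞ h(b ⊞ b ⊞ c, d(j, b), d(j, c)) ⊞ h(h(c, c, j), b ⊞ b ⊞ b ⊞ j, d(j, b))), a, d(a, d(b ⊞ b ⊞ c ⊞ c ⊞ j, g(b ⊞ j ⊞ j ⊞ j, b ⊞ c ⊞ j ⊞ j))))
  Reassemble:  g(d(b ⊞ c ⊞ j ⊞ j ⊞ j ⊞ j, b) ⊞ h(g(d(b ⊞ b ⊞ b ⊞ c ⊞ opp(j), d(h(j, j, c), b ⊞ c ⊞ c ⊞ j)), c ⊞ g(b ⊞ b, b ⊞ c ⊞ c ⊞ j) ⊞ h(b ⊞ b ⊞ c, d(j, b), d(j, c)) ⊞ h(h(c, c, j), b ⊞ b ⊞ b ⊞ j, d(j, b))), a, d(a, d(b ⊞ b ⊞ c ⊞ c ⊞ j, g(b ⊞ j ⊞ j ⊞ j, b ⊞ c ⊞ j ⊞ j)))), b)
Right:  g(h(g(d(b ⊞ b ⊞ (b ⊞ opp(j)) ⊞ c, d(h(j, j, c), c ⊞ j ⊞ c ⊞ b)), h(h(c, c, j), b ⊞ b ⊞ b ⊞ j, d(j, b)) ⊞ g(b ⊞ b, c ⊞ b ⊞ j ⊞ c) ⊞ h(b ⊞ b ⊞ c, d(j, b), d(j, c)) ⊞ c), a, d(a, d(j ⊞ c ⊞ b ⊞ (b ⊞ c), g(b ⊞ j ⊞ (j ⊞ j), j ⊞ j ⊞ c ⊞ b)))) ⊞ opp(opp(d(((j ⊞ j) ⊞ j) ⊞ ((c ⊞ j) ⊞ b), b))), b)
  Descend into:  h(g(d(b ⊞ b ⊞ (b ⊞ opp(j)) ⊞ c, d(h(j, j, c), c ⊞ j ⊞ c ⊞ b)), h(h(c, c, j), b ⊞ b ⊞ b ⊞ j, d(j, b)) ⊞ g(b ⊞ b, c ⊞ b ⊞ j ⊞ c) ⊞ h(b ⊞ b ⊞ c, d(j, b), d(j, c)) ⊞ c), a, d(a, d(j ⊞ c ⊞ b ⊞ (b ⊞ c), g(b ⊞ j ⊞ (j ⊞ j), j ⊞ j ⊞ c ⊞ b)))) ⊞ opp(opp(d(((j ⊞ j) ⊞ j) ⊞ ((c ⊞ j) ⊞ b), b)))
  Push opp inside:  distribute opp over ⊞ and collapse double opp
  Collect:  h(g(d(b ⊞ b ⊞ b ⊞ c ⊞ opp(j), d(h(j, j, c), b ⊞ c ⊞ c ⊞ j)), c ⊞ g(b ⊞ b, b ⊞ c ⊞ c ⊞ j) ⊞ h(b ⊞ b ⊞ c, d(j, b), d(j, c)) ⊞ h(h(c, c, j), b ⊞ b ⊞ b ⊞ j, d(j, b))), a, d(a, d(b ⊞ b ⊞ c ⊞ c ⊞ j, g(b ⊞ j ⊞ j ⊞ j, b ⊞ c ⊞ j ⊞ j)))) ⊞ d(b ⊞ c ⊞ j ⊞ j ⊞ j ⊞ j, b)
  Order the arguments:  d(b ⊞ c ⊞ j ⊞ j ⊞ j ⊞ j, b) ⊞ h(g(d(b ⊞ b ⊞ b ⊞ c ⊞ opp(j), d(h(j, j, c), b ⊞ c ⊞ c ⊞ j)), c ⊞ g(b ⊞ b, b ⊞ c ⊞ c ⊞ j) ⊞ h(b ⊞ b ⊞ c, d(j, b), d(j, c)) ⊞ h(h(c, c, j), b ⊞ b ⊞ b ⊞ j, d(j, b))), a, d(a, d(b ⊞ b ⊞ c ⊞ c ⊞ j, g(b ⊞ j ⊞ j ⊞ j, b ⊞ c ⊞ j ⊞ j))))
  Reassemble:  g(d(b ⊞ c ⊞ j ⊞ j ⊞ j ⊞ j, b) ⊞ h(g(d(b ⊞ b ⊞ b ⊞ c ⊞ opp(j), d(h(j, j, c), b ⊞ c ⊞ c ⊞ j)), c ⊞ g(b ⊞ b, b ⊞ c ⊞ c ⊞ j) ⊞ h(b ⊞ b ⊞ c, d(j, b), d(j, c)) ⊞ h(h(c, c, j), b ⊞ b ⊞ b ⊞ j, d(j, b))), a, d(a, d(b ⊞ b ⊞ c ⊞ c ⊞ j, g(b ⊞ j ⊞ j ⊞ j, b ⊞ c ⊞ j ⊞ j)))), b)

Answer: yes — both canonical forms are g(d(b ⊞ c ⊞ j ⊞ j ⊞ j ⊞ j, b) ⊞ h(g(d(b ⊞ b ⊞ b ⊞ c ⊞ opp(j), d(h(j, j, c), b ⊞ c ⊞ c ⊞ j)), c ⊞ g(b ⊞ b, b ⊞ c ⊞ c ⊞ j) ⊞ h(b ⊞ b ⊞ c, d(j, b), d(j, c)) ⊞ h(h(c, c, j), b ⊞ b ⊞ b ⊞ j, d(j, b))), a, d(a, d(b ⊞ b ⊞ c ⊞ c ⊞ j, g(b ⊞ j ⊞ j ⊞ j, b ⊞ c ⊞ j ⊞ j)))), b)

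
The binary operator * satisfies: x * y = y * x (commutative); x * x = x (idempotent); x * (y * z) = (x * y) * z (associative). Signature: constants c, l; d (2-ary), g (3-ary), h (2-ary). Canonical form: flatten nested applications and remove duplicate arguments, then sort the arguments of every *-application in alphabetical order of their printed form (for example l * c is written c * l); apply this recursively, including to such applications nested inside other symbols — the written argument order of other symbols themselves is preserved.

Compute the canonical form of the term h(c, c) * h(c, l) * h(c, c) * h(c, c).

Answer: h(c, c) * h(c, l)

Derivation:
Idempotence:  drop duplicate h(c, c), h(c, c)
Sort:  h(c, c) * h(c, l)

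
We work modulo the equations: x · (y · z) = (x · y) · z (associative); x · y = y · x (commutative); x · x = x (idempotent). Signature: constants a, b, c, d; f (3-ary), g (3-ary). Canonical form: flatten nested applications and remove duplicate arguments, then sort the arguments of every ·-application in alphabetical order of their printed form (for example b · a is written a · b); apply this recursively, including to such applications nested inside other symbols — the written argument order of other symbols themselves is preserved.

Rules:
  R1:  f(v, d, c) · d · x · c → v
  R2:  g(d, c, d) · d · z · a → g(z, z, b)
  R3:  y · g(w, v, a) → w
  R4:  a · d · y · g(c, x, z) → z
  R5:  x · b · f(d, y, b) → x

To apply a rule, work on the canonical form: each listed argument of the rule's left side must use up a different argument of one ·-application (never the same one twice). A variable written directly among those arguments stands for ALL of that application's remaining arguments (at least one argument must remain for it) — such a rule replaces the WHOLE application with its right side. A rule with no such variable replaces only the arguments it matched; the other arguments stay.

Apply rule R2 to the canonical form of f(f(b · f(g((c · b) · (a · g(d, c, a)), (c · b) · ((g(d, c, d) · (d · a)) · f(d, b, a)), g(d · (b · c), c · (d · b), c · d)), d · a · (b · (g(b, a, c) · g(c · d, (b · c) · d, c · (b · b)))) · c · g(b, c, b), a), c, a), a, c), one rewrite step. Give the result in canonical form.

Canonical form:  f(f(b · f(g(a · b · c · g(d, c, a), a · b · c · d · f(d, b, a) · g(d, c, d), g(b · c · d, b · c · d, c · d)), a · b · c · d · g(b, a, c) · g(b, c, b) · g(c · d, b · c · d, b · c), a), c, a), a, c)
Match R2:  consume a, d, g(d, c, d);  z := b · c · f(d, b, a)
The variable takes the whole remainder — replace the entire application.
Result:  f(f(b · f(g(a · b · c · g(d, c, a), g(b · c · f(d, b, a), b · c · f(d, b, a), b), g(b · c · d, b · c · d, c · d)), a · b · c · d · g(b, a, c) · g(b, c, b) · g(c · d, b · c · d, b · c), a), c, a), a, c)

Answer: f(f(b · f(g(a · b · c · g(d, c, a), g(b · c · f(d, b, a), b · c · f(d, b, a), b), g(b · c · d, b · c · d, c · d)), a · b · c · d · g(b, a, c) · g(b, c, b) · g(c · d, b · c · d, b · c), a), c, a), a, c)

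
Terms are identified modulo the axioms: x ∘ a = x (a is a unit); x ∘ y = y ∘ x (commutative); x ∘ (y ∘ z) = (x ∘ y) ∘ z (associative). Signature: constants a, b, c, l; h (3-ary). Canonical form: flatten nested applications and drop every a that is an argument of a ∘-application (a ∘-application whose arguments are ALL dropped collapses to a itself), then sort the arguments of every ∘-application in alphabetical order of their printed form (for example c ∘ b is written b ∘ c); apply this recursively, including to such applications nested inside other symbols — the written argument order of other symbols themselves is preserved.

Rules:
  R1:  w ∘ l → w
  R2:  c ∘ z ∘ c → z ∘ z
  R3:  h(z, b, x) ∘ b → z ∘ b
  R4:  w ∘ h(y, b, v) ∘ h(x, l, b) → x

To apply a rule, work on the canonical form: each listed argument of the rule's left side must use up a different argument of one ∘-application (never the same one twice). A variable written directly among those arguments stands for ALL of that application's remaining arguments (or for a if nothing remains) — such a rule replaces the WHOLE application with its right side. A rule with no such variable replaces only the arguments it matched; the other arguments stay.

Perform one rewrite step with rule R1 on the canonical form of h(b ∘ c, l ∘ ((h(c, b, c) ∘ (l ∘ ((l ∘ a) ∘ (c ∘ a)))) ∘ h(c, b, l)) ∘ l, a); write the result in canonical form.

Canonical form:  h(b ∘ c, c ∘ h(c, b, c) ∘ h(c, b, l) ∘ l ∘ l ∘ l ∘ l, a)
Match R1:  consume l;  w := c ∘ h(c, b, c) ∘ h(c, b, l) ∘ l ∘ l ∘ l
The variable takes the whole remainder — replace the entire application.
New term:  h(b ∘ c, c ∘ h(c, b, c) ∘ h(c, b, l) ∘ l ∘ l ∘ l, a)

Answer: h(b ∘ c, c ∘ h(c, b, c) ∘ h(c, b, l) ∘ l ∘ l ∘ l, a)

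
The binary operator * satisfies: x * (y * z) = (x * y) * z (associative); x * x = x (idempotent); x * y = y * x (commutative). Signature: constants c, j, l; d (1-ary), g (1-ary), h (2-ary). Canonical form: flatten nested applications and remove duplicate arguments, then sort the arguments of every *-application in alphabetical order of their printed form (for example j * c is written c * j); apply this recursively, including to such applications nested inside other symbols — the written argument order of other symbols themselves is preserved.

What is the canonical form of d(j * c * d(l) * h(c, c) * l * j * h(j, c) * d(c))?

Descend into:  j * c * d(l) * h(c, c) * l * j * h(j, c) * d(c)
Idempotence:  drop duplicate j
Sort:  c * d(c) * d(l) * h(c, c) * h(j, c) * j * l
Reassemble:  d(c * d(c) * d(l) * h(c, c) * h(j, c) * j * l)

Answer: d(c * d(c) * d(l) * h(c, c) * h(j, c) * j * l)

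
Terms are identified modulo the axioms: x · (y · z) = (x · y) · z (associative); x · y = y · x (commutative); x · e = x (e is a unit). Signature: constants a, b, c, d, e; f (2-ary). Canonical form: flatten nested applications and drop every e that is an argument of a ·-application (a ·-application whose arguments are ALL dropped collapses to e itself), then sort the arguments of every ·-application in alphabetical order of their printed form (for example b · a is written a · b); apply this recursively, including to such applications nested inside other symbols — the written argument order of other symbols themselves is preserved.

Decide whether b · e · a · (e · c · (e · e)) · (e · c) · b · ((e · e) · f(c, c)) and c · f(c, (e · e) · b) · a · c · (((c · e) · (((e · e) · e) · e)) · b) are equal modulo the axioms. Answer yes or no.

Answer: no — a · b · b · c · c · f(c, c) vs a · b · c · c · c · f(c, b)

Derivation:
Left:  b · e · a · (e · c · (e · e)) · (e · c) · b · ((e · e) · f(c, c))
  Flatten:  b · e · a · e · c · e · e · e · c · b · e · e · f(c, c)
  Drop the unit:  drop e (×7)
  Sort:  a · b · b · c · c · f(c, c)
Right:  c · f(c, (e · e) · b) · a · c · (((c · e) · (((e · e) · e) · e)) · b)
  Flatten:  c · f(c, (e · e) · b) · a · c · c · e · e · e · e · e · b
  Canonicalize subterm:  f(c, (e · e) · b)  →  f(c, b)
  Units out:  drop e (×5)
  Sort:  a · b · c · c · c · f(c, b)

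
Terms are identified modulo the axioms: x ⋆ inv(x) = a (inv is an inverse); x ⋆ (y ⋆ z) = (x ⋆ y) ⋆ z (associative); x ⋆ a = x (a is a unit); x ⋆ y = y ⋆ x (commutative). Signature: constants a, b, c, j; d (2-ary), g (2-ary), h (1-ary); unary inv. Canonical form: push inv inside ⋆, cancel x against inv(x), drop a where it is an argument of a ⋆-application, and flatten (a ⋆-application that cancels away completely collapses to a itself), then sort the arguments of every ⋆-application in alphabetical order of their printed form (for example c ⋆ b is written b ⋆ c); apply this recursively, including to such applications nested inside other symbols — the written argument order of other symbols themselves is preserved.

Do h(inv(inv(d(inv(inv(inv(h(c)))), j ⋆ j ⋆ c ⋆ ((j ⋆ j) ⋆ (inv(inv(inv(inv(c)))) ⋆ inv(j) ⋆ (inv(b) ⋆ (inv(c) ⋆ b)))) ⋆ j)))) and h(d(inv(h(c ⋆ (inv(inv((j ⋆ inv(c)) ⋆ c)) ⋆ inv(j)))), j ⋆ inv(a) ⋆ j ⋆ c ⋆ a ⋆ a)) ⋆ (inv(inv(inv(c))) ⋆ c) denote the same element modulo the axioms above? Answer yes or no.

Left:  h(inv(inv(d(inv(inv(inv(h(c)))), j ⋆ j ⋆ c ⋆ ((j ⋆ j) ⋆ (inv(inv(inv(inv(c)))) ⋆ inv(j) ⋆ (inv(b) ⋆ (inv(c) ⋆ b)))) ⋆ j))))
  Work inside:  j ⋆ j ⋆ c ⋆ ((j ⋆ j) ⋆ (inv(inv(inv(inv(c)))) ⋆ inv(j) ⋆ (inv(b) ⋆ (inv(c) ⋆ b)))) ⋆ j
  Push inv inside:  distribute inv over ⋆ and collapse double inv
  Cancel:  b cancels
  Collect terms:  j ⋆ j ⋆ j ⋆ j ⋆ c
  Order the arguments:  c ⋆ j ⋆ j ⋆ j ⋆ j
  Reassemble:  h(d(inv(h(c)), c ⋆ j ⋆ j ⋆ j ⋆ j))
Right:  h(d(inv(h(c ⋆ (inv(inv((j ⋆ inv(c)) ⋆ c)) ⋆ inv(j)))), j ⋆ inv(a) ⋆ j ⋆ c ⋆ a ⋆ a)) ⋆ (inv(inv(inv(c))) ⋆ c)
  Push inv inside:  distribute inv over ⋆ and collapse double inv
  Inverses cancel:  c cancels
  Collect terms:  h(d(inv(h(c)), c ⋆ j ⋆ j))

Answer: no — h(d(inv(h(c)), c ⋆ j ⋆ j ⋆ j ⋆ j)) vs h(d(inv(h(c)), c ⋆ j ⋆ j))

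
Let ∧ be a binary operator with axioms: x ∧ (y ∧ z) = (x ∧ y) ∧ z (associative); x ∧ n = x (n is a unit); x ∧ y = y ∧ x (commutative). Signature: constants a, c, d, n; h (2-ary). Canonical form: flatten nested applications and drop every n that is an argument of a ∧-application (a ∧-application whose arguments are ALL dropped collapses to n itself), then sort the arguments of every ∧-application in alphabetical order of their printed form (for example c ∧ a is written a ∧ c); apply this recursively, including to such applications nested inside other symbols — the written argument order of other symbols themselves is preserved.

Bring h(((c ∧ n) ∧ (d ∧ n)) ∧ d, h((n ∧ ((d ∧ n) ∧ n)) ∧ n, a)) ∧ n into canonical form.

Canonicalize subterm:  h(((c ∧ n) ∧ (d ∧ n)) ∧ d, h((n ∧ ((d ∧ n) ∧ n)) ∧ n, a))  →  h(c ∧ d ∧ d, h(d, a))
Units out:  drop n
Sort arguments:  h(c ∧ d ∧ d, h(d, a))

Answer: h(c ∧ d ∧ d, h(d, a))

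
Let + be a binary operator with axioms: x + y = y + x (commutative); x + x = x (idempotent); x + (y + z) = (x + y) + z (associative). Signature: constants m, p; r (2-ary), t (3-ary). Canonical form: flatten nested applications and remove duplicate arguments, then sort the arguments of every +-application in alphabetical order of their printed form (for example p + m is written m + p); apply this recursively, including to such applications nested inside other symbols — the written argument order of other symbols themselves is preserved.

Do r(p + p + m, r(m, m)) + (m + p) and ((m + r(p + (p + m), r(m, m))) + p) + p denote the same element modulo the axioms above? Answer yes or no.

Answer: yes — both canonical forms are m + p + r(m + p, r(m, m))

Derivation:
Left:  r(p + p + m, r(m, m)) + (m + p)
  Un-nest:  r(p + p + m, r(m, m)) + m + p
  Canonicalize subterm:  r(p + p + m, r(m, m))  →  r(m + p, r(m, m))
  Order the arguments:  m + p + r(m + p, r(m, m))
Right:  ((m + r(p + (p + m), r(m, m))) + p) + p
  Merge nested applications:  m + r(p + (p + m), r(m, m)) + p + p
  Simplify inside:  r(p + (p + m), r(m, m))  →  r(m + p, r(m, m))
  Drop duplicates:  drop duplicate p
  Sort arguments:  m + p + r(m + p, r(m, m))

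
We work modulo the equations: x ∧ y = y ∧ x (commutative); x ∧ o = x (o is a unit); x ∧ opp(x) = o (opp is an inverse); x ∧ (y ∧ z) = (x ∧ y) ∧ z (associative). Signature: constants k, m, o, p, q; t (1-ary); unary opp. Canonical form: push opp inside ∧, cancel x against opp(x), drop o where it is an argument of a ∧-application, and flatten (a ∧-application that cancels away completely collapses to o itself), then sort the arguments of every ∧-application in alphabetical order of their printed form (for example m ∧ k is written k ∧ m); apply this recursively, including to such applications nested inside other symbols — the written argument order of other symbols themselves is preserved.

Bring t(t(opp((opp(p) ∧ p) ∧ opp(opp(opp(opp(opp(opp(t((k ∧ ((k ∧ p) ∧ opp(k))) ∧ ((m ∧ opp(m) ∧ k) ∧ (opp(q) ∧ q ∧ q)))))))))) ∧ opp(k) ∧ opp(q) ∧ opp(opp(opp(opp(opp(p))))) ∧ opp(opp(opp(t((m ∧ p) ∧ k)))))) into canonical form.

Answer: t(t(opp(k) ∧ opp(p) ∧ opp(q) ∧ opp(t(k ∧ k ∧ p ∧ q)) ∧ opp(t(k ∧ m ∧ p))))

Derivation:
Work inside:  opp((opp(p) ∧ p) ∧ opp(opp(opp(opp(opp(opp(t((k ∧ ((k ∧ p) ∧ opp(k))) ∧ ((m ∧ opp(m) ∧ k) ∧ (opp(q) ∧ q ∧ q)))))))))) ∧ opp(k) ∧ opp(q) ∧ opp(opp(opp(opp(opp(p))))) ∧ opp(opp(opp(t((m ∧ p) ∧ k))))
Push opp inside:  distribute opp over ∧ and collapse double opp
Collect:  opp(p) ∧ opp(t(k ∧ k ∧ p ∧ q)) ∧ opp(k) ∧ opp(q) ∧ opp(t(k ∧ m ∧ p))
Sort:  opp(k) ∧ opp(p) ∧ opp(q) ∧ opp(t(k ∧ k ∧ p ∧ q)) ∧ opp(t(k ∧ m ∧ p))
Rebuild:  t(t(opp(k) ∧ opp(p) ∧ opp(q) ∧ opp(t(k ∧ k ∧ p ∧ q)) ∧ opp(t(k ∧ m ∧ p))))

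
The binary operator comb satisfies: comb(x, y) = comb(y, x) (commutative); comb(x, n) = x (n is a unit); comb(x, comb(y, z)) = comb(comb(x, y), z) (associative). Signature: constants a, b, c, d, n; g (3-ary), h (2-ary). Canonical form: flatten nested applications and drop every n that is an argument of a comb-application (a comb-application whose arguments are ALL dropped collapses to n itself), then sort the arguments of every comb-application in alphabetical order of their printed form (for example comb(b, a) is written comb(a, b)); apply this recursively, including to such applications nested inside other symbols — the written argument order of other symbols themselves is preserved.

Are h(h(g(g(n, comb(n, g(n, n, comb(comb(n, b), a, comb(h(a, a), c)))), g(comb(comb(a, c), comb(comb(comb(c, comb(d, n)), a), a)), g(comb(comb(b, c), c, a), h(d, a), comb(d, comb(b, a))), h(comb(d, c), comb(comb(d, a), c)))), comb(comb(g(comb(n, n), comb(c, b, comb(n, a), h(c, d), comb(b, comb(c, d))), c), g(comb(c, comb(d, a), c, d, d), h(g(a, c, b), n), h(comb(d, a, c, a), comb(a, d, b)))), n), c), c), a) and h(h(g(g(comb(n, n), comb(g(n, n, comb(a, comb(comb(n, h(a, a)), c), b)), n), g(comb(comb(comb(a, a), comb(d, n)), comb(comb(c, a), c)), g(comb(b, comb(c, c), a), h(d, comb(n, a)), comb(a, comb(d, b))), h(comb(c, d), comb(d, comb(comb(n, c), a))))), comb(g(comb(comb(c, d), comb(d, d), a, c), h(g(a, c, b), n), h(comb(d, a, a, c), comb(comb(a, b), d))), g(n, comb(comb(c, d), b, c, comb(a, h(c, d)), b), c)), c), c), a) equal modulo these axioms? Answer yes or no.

Answer: yes — both canonical forms are h(h(g(g(n, g(n, n, comb(a, b, c, h(a, a))), g(comb(a, a, a, c, c, d), g(comb(a, b, c, c), h(d, a), comb(a, b, d)), h(comb(c, d), comb(a, c, d)))), comb(g(comb(a, c, c, d, d, d), h(g(a, c, b), n), h(comb(a, a, c, d), comb(a, b, d))), g(n, comb(a, b, b, c, c, d, h(c, d)), c)), c), c), a)

Derivation:
Left:  h(h(g(g(n, comb(n, g(n, n, comb(comb(n, b), a, comb(h(a, a), c)))), g(comb(comb(a, c), comb(comb(comb(c, comb(d, n)), a), a)), g(comb(comb(b, c), c, a), h(d, a), comb(d, comb(b, a))), h(comb(d, c), comb(comb(d, a), c)))), comb(comb(g(comb(n, n), comb(c, b, comb(n, a), h(c, d), comb(b, comb(c, d))), c), g(comb(c, comb(d, a), c, d, d), h(g(a, c, b), n), h(comb(d, a, c, a), comb(a, d, b)))), n), c), c), a)
  Focus inside:  comb(comb(g(comb(n, n), comb(c, b, comb(n, a), h(c, d), comb(b, comb(c, d))), c), g(comb(c, comb(d, a), c, d, d), h(g(a, c, b), n), h(comb(d, a, c, a), comb(a, d, b)))), n)
  Flatten:  comb(g(comb(n, n), comb(c, b, comb(n, a), h(c, d), comb(b, comb(c, d))), c), g(comb(c, comb(d, a), c, d, d), h(g(a, c, b), n), h(comb(d, a, c, a), comb(a, d, b))), n)
  Simplify inside:  g(comb(n, n), comb(c, b, comb(n, a), h(c, d), comb(b, comb(c, d))), c)  →  g(n, comb(a, b, b, c, c, d, h(c, d)), c)
  Canonicalize subterm:  g(comb(c, comb(d, a), c, d, d), h(g(a, c, b), n), h(comb(d, a, c, a), comb(a, d, b)))  →  g(comb(a, c, c, d, d, d), h(g(a, c, b), n), h(comb(a, a, c, d), comb(a, b, d)))
  Drop the unit:  drop n
  Order the arguments:  comb(g(comb(a, c, c, d, d, d), h(g(a, c, b), n), h(comb(a, a, c, d), comb(a, b, d))), g(n, comb(a, b, b, c, c, d, h(c, d)), c))
  Rebuild:  h(h(g(g(n, g(n, n, comb(a, b, c, h(a, a))), g(comb(a, a, a, c, c, d), g(comb(a, b, c, c), h(d, a), comb(a, b, d)), h(comb(c, d), comb(a, c, d)))), comb(g(comb(a, c, c, d, d, d), h(g(a, c, b), n), h(comb(a, a, c, d), comb(a, b, d))), g(n, comb(a, b, b, c, c, d, h(c, d)), c)), c), c), a)
Right:  h(h(g(g(comb(n, n), comb(g(n, n, comb(a, comb(comb(n, h(a, a)), c), b)), n), g(comb(comb(comb(a, a), comb(d, n)), comb(comb(c, a), c)), g(comb(b, comb(c, c), a), h(d, comb(n, a)), comb(a, comb(d, b))), h(comb(c, d), comb(d, comb(comb(n, c), a))))), comb(g(comb(comb(c, d), comb(d, d), a, c), h(g(a, c, b), n), h(comb(d, a, a, c), comb(comb(a, b), d))), g(n, comb(comb(c, d), b, c, comb(a, h(c, d)), b), c)), c), c), a)
  Work inside:  comb(g(comb(comb(c, d), comb(d, d), a, c), h(g(a, c, b), n), h(comb(d, a, a, c), comb(comb(a, b), d))), g(n, comb(comb(c, d), b, c, comb(a, h(c, d)), b), c))
  Canonicalize subterm:  g(comb(comb(c, d), comb(d, d), a, c), h(g(a, c, b), n), h(comb(d, a, a, c), comb(comb(a, b), d)))  →  g(comb(a, c, c, d, d, d), h(g(a, c, b), n), h(comb(a, a, c, d), comb(a, b, d)))
  Canonicalize subterm:  g(n, comb(comb(c, d), b, c, comb(a, h(c, d)), b), c)  →  g(n, comb(a, b, b, c, c, d, h(c, d)), c)
  Sort:  comb(g(comb(a, c, c, d, d, d), h(g(a, c, b), n), h(comb(a, a, c, d), comb(a, b, d))), g(n, comb(a, b, b, c, c, d, h(c, d)), c))
  Rebuild:  h(h(g(g(n, g(n, n, comb(a, b, c, h(a, a))), g(comb(a, a, a, c, c, d), g(comb(a, b, c, c), h(d, a), comb(a, b, d)), h(comb(c, d), comb(a, c, d)))), comb(g(comb(a, c, c, d, d, d), h(g(a, c, b), n), h(comb(a, a, c, d), comb(a, b, d))), g(n, comb(a, b, b, c, c, d, h(c, d)), c)), c), c), a)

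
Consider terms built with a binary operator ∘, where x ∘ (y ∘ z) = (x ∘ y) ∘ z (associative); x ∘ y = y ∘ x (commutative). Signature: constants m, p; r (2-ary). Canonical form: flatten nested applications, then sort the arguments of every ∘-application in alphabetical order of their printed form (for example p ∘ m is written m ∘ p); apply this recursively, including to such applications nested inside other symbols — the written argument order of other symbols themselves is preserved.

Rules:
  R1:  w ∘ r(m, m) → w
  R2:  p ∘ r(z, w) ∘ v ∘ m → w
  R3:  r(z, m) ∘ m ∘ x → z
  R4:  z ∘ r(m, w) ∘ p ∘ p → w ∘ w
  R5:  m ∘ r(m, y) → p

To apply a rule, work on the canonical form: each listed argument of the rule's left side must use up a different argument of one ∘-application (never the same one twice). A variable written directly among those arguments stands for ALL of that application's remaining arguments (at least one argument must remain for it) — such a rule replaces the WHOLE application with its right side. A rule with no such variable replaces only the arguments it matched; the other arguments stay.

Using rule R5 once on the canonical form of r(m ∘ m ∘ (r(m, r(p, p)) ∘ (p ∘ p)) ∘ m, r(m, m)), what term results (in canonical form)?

Canonical form:  r(m ∘ m ∘ m ∘ p ∘ p ∘ r(m, r(p, p)), r(m, m))
Match R5:  consume m, r(m, r(p, p));  y := r(p, p)
Giving:  r(m ∘ m ∘ p ∘ p ∘ p, r(m, m))

Answer: r(m ∘ m ∘ p ∘ p ∘ p, r(m, m))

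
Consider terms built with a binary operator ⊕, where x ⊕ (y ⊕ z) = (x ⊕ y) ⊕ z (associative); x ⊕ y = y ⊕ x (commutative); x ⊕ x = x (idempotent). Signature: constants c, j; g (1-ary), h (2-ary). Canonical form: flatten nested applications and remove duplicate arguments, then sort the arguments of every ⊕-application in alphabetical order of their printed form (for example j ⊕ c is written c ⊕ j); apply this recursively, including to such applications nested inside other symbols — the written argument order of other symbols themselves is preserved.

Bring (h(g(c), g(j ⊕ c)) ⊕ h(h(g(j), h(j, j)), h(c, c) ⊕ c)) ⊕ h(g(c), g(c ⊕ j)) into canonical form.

Answer: h(g(c), g(c ⊕ j)) ⊕ h(h(g(j), h(j, j)), c ⊕ h(c, c))

Derivation:
Un-nest:  h(g(c), g(j ⊕ c)) ⊕ h(h(g(j), h(j, j)), h(c, c) ⊕ c) ⊕ h(g(c), g(c ⊕ j))
Inside:  h(g(c), g(j ⊕ c))  →  h(g(c), g(c ⊕ j))
Canonicalize subterm:  h(h(g(j), h(j, j)), h(c, c) ⊕ c)  →  h(h(g(j), h(j, j)), c ⊕ h(c, c))
Drop duplicates:  drop duplicate h(g(c), g(c ⊕ j))
Sort arguments:  h(g(c), g(c ⊕ j)) ⊕ h(h(g(j), h(j, j)), c ⊕ h(c, c))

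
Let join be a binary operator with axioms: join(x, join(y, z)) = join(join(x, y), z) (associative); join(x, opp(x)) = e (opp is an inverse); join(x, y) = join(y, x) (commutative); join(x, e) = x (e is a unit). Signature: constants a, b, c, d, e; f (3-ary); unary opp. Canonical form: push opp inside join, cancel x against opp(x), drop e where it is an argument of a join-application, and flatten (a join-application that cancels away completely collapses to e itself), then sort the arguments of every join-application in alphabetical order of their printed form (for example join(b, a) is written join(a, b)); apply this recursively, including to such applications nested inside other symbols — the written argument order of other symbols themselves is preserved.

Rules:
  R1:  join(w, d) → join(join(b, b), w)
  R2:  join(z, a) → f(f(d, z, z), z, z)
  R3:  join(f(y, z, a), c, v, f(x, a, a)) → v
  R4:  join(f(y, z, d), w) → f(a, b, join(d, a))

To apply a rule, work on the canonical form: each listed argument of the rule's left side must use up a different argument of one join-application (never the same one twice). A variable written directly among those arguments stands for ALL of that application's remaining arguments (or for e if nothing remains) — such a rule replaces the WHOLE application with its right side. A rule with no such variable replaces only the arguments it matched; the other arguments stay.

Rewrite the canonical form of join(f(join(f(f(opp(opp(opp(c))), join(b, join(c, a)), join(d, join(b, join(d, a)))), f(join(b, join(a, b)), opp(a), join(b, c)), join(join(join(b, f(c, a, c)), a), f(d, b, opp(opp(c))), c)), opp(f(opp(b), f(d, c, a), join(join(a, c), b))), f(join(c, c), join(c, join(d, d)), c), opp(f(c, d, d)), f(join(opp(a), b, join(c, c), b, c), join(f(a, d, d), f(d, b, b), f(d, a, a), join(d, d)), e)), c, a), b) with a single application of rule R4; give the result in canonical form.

Canonical form:  join(b, f(join(f(f(opp(c), join(a, b, c), join(a, b, d, d)), f(join(a, b, b), opp(a), join(b, c)), join(a, b, c, f(c, a, c), f(d, b, c))), f(join(b, b, c, c, c, opp(a)), join(d, d, f(a, d, d), f(d, a, a), f(d, b, b)), e), f(join(c, c), join(c, d, d), c), opp(f(c, d, d)), opp(f(opp(b), f(d, c, a), join(a, b, c)))), c, a))
Apply R4:  consuming f(a, d, d);  w := join(d, d, f(d, a, a), f(d, b, b)), y := a, z := d
The variable takes the whole remainder — replace the entire application.
Giving:  join(b, f(join(f(f(opp(c), join(a, b, c), join(a, b, d, d)), f(join(a, b, b), opp(a), join(b, c)), join(a, b, c, f(c, a, c), f(d, b, c))), f(join(b, b, c, c, c, opp(a)), f(a, b, join(a, d)), e), f(join(c, c), join(c, d, d), c), opp(f(c, d, d)), opp(f(opp(b), f(d, c, a), join(a, b, c)))), c, a))

Answer: join(b, f(join(f(f(opp(c), join(a, b, c), join(a, b, d, d)), f(join(a, b, b), opp(a), join(b, c)), join(a, b, c, f(c, a, c), f(d, b, c))), f(join(b, b, c, c, c, opp(a)), f(a, b, join(a, d)), e), f(join(c, c), join(c, d, d), c), opp(f(c, d, d)), opp(f(opp(b), f(d, c, a), join(a, b, c)))), c, a))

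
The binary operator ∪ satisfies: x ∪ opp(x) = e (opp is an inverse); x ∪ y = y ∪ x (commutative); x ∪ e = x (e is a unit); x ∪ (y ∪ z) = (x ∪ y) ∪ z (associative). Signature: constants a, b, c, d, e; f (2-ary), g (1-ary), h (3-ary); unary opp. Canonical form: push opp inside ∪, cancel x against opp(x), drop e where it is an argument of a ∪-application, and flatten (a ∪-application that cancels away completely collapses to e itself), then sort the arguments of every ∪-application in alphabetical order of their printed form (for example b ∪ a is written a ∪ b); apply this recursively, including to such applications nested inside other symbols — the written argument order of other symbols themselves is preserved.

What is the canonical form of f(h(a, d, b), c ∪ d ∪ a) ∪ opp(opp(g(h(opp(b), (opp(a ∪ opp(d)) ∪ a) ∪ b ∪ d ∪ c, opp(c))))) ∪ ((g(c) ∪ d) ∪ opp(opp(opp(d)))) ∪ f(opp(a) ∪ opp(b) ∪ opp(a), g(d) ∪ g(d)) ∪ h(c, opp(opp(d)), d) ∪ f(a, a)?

Push opp inside:  distribute opp over ∪ and collapse double opp
Cancel:  d cancels
Combine occurrences:  f(h(a, d, b), a ∪ c ∪ d) ∪ g(h(opp(b), b ∪ c ∪ d ∪ d, opp(c))) ∪ g(c) ∪ f(opp(a) ∪ opp(a) ∪ opp(b), g(d) ∪ g(d)) ∪ h(c, d, d) ∪ f(a, a)
Sort:  f(a, a) ∪ f(h(a, d, b), a ∪ c ∪ d) ∪ f(opp(a) ∪ opp(a) ∪ opp(b), g(d) ∪ g(d)) ∪ g(c) ∪ g(h(opp(b), b ∪ c ∪ d ∪ d, opp(c))) ∪ h(c, d, d)

Answer: f(a, a) ∪ f(h(a, d, b), a ∪ c ∪ d) ∪ f(opp(a) ∪ opp(a) ∪ opp(b), g(d) ∪ g(d)) ∪ g(c) ∪ g(h(opp(b), b ∪ c ∪ d ∪ d, opp(c))) ∪ h(c, d, d)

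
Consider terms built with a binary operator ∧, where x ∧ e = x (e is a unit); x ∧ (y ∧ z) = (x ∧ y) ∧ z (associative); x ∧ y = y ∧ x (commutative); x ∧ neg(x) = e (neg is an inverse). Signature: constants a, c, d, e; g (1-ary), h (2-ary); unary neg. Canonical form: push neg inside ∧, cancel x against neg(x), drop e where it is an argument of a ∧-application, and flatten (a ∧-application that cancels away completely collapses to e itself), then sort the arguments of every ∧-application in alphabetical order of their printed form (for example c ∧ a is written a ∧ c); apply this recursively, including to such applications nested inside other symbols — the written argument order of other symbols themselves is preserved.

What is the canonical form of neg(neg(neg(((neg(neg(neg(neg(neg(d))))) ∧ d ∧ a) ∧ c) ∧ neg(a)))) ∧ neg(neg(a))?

Answer: a ∧ neg(c)

Derivation:
Push neg inside:  distribute neg over ∧ and collapse double neg
Cancel:  d cancels
Collect terms:  a ∧ neg(c)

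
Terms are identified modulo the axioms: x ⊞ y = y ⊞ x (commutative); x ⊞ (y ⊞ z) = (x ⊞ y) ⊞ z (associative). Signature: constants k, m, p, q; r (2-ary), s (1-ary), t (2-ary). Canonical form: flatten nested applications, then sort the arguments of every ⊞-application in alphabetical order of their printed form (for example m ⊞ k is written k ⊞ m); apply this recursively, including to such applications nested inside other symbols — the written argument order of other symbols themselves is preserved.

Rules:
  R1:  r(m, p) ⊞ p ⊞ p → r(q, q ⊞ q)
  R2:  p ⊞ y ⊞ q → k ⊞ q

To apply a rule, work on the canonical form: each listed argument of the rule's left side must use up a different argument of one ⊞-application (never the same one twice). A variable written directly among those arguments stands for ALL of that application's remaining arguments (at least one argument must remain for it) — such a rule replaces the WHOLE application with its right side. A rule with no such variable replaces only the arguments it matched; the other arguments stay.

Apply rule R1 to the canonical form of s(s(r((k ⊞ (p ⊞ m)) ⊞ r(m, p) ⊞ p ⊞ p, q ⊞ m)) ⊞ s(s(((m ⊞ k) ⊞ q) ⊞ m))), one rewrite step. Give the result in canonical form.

Canonical form:  s(s(r(k ⊞ m ⊞ p ⊞ p ⊞ p ⊞ r(m, p), m ⊞ q)) ⊞ s(s(k ⊞ m ⊞ m ⊞ q)))
Apply R1:  consuming p, p, r(m, p)
Giving:  s(s(r(k ⊞ m ⊞ p ⊞ r(q, q ⊞ q), m ⊞ q)) ⊞ s(s(k ⊞ m ⊞ m ⊞ q)))

Answer: s(s(r(k ⊞ m ⊞ p ⊞ r(q, q ⊞ q), m ⊞ q)) ⊞ s(s(k ⊞ m ⊞ m ⊞ q)))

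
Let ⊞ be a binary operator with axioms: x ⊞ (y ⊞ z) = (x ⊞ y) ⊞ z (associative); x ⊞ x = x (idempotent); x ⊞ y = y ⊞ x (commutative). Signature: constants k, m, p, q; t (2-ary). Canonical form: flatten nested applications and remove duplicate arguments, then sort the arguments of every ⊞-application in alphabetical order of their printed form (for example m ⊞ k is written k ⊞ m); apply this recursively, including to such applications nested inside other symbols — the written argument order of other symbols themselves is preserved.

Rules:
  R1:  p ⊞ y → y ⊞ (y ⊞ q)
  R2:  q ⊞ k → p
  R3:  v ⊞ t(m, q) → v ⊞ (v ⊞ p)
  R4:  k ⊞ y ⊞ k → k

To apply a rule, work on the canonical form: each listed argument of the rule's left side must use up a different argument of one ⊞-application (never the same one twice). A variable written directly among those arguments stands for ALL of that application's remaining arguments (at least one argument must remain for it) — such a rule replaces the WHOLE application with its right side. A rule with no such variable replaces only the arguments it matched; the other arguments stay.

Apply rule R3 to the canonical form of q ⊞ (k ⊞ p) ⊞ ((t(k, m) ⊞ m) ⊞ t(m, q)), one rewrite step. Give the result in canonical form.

Answer: k ⊞ m ⊞ p ⊞ q ⊞ t(k, m)

Derivation:
Canonical form:  k ⊞ m ⊞ p ⊞ q ⊞ t(k, m) ⊞ t(m, q)
R3 matches:  uses t(m, q);  v := k ⊞ m ⊞ p ⊞ q ⊞ t(k, m)
Every leftover argument binds to the variable; the entire application is replaced.
Result:  k ⊞ m ⊞ p ⊞ q ⊞ t(k, m)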